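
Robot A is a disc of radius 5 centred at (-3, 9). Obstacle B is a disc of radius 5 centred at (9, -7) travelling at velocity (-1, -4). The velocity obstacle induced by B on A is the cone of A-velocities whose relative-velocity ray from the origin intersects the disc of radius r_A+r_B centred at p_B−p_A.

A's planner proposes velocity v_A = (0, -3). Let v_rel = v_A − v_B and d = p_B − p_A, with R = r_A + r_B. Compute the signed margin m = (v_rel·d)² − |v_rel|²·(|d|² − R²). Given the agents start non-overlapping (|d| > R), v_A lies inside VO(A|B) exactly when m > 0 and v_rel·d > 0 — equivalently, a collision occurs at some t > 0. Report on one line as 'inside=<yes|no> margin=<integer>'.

d = (12, -16),  |d|² = 400;  R = 5+5 = 10,  c = 400−10² = 300
v_rel = (1, 1),  |v_rel|² = 2;  v_rel·d = (1)·(12) + (1)·(-16) = -4
2·t² + 8·t + 300 = 0  ⇒  m = (-4)² − 2·300 = -584
m = -584 < 0,  v_rel·d = -4 < 0  ⇒  outside

inside=no margin=-584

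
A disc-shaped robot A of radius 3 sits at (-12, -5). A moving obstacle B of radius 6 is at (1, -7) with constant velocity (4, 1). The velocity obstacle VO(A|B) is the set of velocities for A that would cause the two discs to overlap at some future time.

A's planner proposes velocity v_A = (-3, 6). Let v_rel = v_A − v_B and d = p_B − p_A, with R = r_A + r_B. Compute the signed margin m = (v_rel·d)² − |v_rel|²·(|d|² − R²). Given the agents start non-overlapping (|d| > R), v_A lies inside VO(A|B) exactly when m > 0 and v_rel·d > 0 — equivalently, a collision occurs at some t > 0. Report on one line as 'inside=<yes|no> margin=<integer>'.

d = (13, -2),  |d|² = 173;  R = 3+6 = 9,  c = 173−9² = 92
v_rel = (-7, 5),  |v_rel|² = 74;  v_rel·d = (-7)·(13) + (5)·(-2) = -101
74·t² + 202·t + 92 = 0  ⇒  m = (-101)² − 74·92 = 3393
m = 3393 > 0,  v_rel·d = -101 < 0  ⇒  outside

inside=no margin=3393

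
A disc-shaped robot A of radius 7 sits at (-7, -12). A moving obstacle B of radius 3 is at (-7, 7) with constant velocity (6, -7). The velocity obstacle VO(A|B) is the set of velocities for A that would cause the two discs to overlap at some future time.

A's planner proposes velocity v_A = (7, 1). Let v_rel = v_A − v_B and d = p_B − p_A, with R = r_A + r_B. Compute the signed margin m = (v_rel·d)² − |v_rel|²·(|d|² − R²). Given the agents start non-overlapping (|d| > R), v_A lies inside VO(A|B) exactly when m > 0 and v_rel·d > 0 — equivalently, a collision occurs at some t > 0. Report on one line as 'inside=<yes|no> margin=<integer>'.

d = (0, 19),  |d|² = 361;  R = 7+3 = 10,  c = 361−10² = 261
v_rel = (1, 8),  |v_rel|² = 65;  v_rel·d = (1)·(0) + (8)·(19) = 152
65·t² − 304·t + 261 = 0  ⇒  m = 152² − 65·261 = 6139
m = 6139 > 0,  v_rel·d = 152 > 0  ⇒  inside

inside=yes margin=6139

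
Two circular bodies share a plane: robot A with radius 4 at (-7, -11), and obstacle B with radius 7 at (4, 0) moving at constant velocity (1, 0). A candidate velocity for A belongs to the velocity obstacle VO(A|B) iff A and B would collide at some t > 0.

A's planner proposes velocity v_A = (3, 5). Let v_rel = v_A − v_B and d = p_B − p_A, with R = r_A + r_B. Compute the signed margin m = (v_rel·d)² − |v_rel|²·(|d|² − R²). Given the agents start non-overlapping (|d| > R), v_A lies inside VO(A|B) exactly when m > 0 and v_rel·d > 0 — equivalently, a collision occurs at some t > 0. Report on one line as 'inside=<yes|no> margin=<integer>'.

d = (11, 11),  |d|² = 242;  R = 4+7 = 11,  c = 242−11² = 121
v_rel = (2, 5),  |v_rel|² = 29;  v_rel·d = (2)·(11) + (5)·(11) = 77
29·t² − 154·t + 121 = 0  ⇒  m = 77² − 29·121 = 2420
m = 2420 > 0,  v_rel·d = 77 > 0  ⇒  inside

inside=yes margin=2420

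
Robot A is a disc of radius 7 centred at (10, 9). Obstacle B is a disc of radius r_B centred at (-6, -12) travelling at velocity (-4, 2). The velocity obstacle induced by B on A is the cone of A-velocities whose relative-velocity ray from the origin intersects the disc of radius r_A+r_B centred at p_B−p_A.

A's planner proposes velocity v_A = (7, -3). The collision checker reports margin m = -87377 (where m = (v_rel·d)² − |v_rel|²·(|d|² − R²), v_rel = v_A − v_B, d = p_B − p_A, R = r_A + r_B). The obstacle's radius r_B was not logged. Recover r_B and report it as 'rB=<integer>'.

m = -87377
d = (-16, -21);  v_rel = (11, -5),  |v_rel|² = 146
v_rel×d = (11)·(-21) − (-5)·(-16) = -311
since m = R²·146 − (-311)²:  R² = (96721 + -87377) / 146 = 64
R = √64 = 8  ⇒  r_B = 8 − 7 = 1

rB=1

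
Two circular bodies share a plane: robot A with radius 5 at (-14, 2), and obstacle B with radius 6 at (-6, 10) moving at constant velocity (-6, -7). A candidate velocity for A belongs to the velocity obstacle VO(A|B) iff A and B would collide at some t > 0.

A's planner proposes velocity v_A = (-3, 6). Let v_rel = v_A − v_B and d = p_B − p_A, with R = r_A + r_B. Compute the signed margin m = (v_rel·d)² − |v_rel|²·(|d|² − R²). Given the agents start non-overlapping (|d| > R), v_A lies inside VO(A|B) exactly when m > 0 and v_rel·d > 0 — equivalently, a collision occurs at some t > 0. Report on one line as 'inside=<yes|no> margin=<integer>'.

d = (8, 8),  |d|² = 128;  R = 5+6 = 11,  c = 128−11² = 7
v_rel = (3, 13),  |v_rel|² = 178;  v_rel·d = (3)·(8) + (13)·(8) = 128
178·t² − 256·t + 7 = 0  ⇒  m = 128² − 178·7 = 15138
m = 15138 > 0,  v_rel·d = 128 > 0  ⇒  inside

inside=yes margin=15138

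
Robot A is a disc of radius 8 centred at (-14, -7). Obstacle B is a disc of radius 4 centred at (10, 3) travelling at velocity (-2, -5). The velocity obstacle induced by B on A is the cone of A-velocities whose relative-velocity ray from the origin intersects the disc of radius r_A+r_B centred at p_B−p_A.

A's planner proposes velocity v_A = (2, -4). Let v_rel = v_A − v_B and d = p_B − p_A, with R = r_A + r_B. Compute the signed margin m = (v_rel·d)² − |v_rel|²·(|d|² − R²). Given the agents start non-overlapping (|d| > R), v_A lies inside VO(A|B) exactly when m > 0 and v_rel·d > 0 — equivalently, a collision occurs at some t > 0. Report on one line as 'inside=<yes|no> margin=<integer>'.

d = (24, 10),  |d|² = 676;  R = 8+4 = 12,  c = 676−12² = 532
v_rel = (4, 1),  |v_rel|² = 17;  v_rel·d = (4)·(24) + (1)·(10) = 106
17·t² − 212·t + 532 = 0  ⇒  m = 106² − 17·532 = 2192
m = 2192 > 0,  v_rel·d = 106 > 0  ⇒  inside

inside=yes margin=2192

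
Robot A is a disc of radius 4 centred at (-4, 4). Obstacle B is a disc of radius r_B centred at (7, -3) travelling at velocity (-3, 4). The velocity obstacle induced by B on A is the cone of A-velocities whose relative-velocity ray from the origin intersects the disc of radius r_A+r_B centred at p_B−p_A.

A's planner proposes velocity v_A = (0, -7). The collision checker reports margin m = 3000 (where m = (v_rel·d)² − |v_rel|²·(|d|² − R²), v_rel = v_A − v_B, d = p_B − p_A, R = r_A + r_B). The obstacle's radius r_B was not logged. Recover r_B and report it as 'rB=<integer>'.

m = 3000
d = (11, -7);  v_rel = (3, -11),  |v_rel|² = 130
v_rel×d = (3)·(-7) − (-11)·(11) = 100
since m = R²·130 − 100²:  R² = (10000 + 3000) / 130 = 100
R = √100 = 10  ⇒  r_B = 10 − 4 = 6

rB=6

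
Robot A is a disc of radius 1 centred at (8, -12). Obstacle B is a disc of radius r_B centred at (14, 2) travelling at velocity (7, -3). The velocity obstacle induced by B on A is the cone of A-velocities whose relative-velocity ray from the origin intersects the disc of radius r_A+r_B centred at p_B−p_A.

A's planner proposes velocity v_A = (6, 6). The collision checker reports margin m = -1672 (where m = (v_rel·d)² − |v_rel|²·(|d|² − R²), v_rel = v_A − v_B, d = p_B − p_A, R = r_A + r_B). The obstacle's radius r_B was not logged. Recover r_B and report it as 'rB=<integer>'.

m = -1672
d = (6, 14);  v_rel = (-1, 9),  |v_rel|² = 82
v_rel×d = (-1)·(14) − (9)·(6) = -68
since m = R²·82 − (-68)²:  R² = (4624 + -1672) / 82 = 36
R = √36 = 6  ⇒  r_B = 6 − 1 = 5

rB=5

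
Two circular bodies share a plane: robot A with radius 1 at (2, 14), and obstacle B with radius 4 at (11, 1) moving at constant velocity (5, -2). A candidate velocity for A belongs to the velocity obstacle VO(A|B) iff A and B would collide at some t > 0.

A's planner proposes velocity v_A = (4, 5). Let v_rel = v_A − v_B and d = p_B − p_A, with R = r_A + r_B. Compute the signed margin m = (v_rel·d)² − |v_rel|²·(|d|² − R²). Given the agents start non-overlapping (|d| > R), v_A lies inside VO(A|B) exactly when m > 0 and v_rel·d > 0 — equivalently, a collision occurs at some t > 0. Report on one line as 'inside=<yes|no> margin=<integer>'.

d = (9, -13),  |d|² = 250;  R = 1+4 = 5,  c = 250−5² = 225
v_rel = (-1, 7),  |v_rel|² = 50;  v_rel·d = (-1)·(9) + (7)·(-13) = -100
50·t² + 200·t + 225 = 0  ⇒  m = (-100)² − 50·225 = -1250
m = -1250 < 0,  v_rel·d = -100 < 0  ⇒  outside

inside=no margin=-1250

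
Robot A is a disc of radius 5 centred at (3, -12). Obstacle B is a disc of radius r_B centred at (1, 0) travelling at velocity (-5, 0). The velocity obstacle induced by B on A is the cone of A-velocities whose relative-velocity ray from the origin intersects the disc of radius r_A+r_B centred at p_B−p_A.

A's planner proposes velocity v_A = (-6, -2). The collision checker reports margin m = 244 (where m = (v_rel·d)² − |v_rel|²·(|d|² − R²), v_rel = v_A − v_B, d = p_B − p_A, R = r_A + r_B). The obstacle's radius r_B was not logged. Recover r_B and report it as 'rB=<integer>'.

m = 244
d = (-2, 12);  v_rel = (-1, -2),  |v_rel|² = 5
v_rel×d = (-1)·(12) − (-2)·(-2) = -16
since m = R²·5 − (-16)²:  R² = (256 + 244) / 5 = 100
R = √100 = 10  ⇒  r_B = 10 − 5 = 5

rB=5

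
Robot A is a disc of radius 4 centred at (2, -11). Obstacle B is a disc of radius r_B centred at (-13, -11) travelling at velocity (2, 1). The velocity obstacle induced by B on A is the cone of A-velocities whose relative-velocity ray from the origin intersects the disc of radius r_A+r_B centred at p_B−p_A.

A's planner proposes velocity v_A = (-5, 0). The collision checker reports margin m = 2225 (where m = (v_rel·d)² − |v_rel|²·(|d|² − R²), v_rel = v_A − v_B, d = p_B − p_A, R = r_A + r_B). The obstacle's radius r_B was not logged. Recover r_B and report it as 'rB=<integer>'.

m = 2225
d = (-15, 0);  v_rel = (-7, -1),  |v_rel|² = 50
v_rel×d = (-7)·(0) − (-1)·(-15) = -15
since m = R²·50 − (-15)²:  R² = (225 + 2225) / 50 = 49
R = √49 = 7  ⇒  r_B = 7 − 4 = 3

rB=3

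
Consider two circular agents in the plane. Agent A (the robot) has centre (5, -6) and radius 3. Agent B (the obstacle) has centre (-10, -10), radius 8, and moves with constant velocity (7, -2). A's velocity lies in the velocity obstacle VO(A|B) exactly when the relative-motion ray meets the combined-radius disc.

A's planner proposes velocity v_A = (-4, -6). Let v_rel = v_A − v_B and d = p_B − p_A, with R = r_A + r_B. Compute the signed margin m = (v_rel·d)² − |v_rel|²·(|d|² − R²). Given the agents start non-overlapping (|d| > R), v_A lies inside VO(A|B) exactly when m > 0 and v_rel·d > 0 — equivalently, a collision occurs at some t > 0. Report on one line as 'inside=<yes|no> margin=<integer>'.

d = (-15, -4),  |d|² = 241;  R = 3+8 = 11,  c = 241−11² = 120
v_rel = (-11, -4),  |v_rel|² = 137;  v_rel·d = (-11)·(-15) + (-4)·(-4) = 181
137·t² − 362·t + 120 = 0  ⇒  m = 181² − 137·120 = 16321
m = 16321 > 0,  v_rel·d = 181 > 0  ⇒  inside

inside=yes margin=16321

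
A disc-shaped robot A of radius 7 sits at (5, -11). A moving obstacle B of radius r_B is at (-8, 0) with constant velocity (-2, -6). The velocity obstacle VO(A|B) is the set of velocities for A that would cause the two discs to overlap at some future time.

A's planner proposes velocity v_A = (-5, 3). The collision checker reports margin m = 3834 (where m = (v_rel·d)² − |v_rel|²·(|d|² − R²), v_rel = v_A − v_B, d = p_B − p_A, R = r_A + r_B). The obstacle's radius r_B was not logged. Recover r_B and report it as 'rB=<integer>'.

m = 3834
d = (-13, 11);  v_rel = (-3, 9),  |v_rel|² = 90
v_rel×d = (-3)·(11) − (9)·(-13) = 84
since m = R²·90 − 84²:  R² = (7056 + 3834) / 90 = 121
R = √121 = 11  ⇒  r_B = 11 − 7 = 4

rB=4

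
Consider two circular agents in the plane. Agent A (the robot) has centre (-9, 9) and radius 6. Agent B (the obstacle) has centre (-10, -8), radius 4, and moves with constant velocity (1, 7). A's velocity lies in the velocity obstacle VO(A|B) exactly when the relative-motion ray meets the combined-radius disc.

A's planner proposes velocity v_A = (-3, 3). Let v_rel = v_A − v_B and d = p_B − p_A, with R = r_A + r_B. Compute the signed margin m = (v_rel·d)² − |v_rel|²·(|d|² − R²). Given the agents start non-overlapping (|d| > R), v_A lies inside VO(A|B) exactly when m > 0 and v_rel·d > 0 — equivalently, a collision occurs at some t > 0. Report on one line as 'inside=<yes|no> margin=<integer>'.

d = (-1, -17),  |d|² = 290;  R = 6+4 = 10,  c = 290−10² = 190
v_rel = (-4, -4),  |v_rel|² = 32;  v_rel·d = (-4)·(-1) + (-4)·(-17) = 72
32·t² − 144·t + 190 = 0  ⇒  m = 72² − 32·190 = -896
m = -896 < 0,  v_rel·d = 72 > 0  ⇒  outside

inside=no margin=-896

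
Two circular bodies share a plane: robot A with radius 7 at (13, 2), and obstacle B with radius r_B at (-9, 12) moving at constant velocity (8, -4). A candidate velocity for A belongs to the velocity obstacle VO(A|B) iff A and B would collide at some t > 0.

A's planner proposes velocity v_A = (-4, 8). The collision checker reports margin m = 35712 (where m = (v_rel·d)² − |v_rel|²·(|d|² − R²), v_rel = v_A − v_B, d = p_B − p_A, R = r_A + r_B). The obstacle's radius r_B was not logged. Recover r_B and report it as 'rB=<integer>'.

m = 35712
d = (-22, 10);  v_rel = (-12, 12),  |v_rel|² = 288
v_rel×d = (-12)·(10) − (12)·(-22) = 144
since m = R²·288 − 144²:  R² = (20736 + 35712) / 288 = 196
R = √196 = 14  ⇒  r_B = 14 − 7 = 7

rB=7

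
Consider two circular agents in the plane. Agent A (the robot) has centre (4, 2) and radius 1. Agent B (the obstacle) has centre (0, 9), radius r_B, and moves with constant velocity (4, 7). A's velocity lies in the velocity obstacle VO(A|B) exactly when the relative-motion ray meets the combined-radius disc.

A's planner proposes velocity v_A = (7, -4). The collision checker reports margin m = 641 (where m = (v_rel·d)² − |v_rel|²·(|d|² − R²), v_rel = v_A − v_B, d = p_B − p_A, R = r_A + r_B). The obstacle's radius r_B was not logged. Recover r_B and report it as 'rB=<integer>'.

m = 641
d = (-4, 7);  v_rel = (3, -11),  |v_rel|² = 130
v_rel×d = (3)·(7) − (-11)·(-4) = -23
since m = R²·130 − (-23)²:  R² = (529 + 641) / 130 = 9
R = √9 = 3  ⇒  r_B = 3 − 1 = 2

rB=2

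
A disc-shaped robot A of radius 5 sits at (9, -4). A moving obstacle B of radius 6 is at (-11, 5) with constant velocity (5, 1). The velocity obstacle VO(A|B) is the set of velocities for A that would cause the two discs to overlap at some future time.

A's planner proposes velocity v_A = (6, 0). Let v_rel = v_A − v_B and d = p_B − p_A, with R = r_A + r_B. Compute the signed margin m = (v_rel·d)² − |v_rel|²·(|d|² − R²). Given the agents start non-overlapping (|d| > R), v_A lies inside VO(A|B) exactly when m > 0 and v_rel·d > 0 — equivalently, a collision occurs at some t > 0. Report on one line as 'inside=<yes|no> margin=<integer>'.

d = (-20, 9),  |d|² = 481;  R = 5+6 = 11,  c = 481−11² = 360
v_rel = (1, -1),  |v_rel|² = 2;  v_rel·d = (1)·(-20) + (-1)·(9) = -29
2·t² + 58·t + 360 = 0  ⇒  m = (-29)² − 2·360 = 121
m = 121 > 0,  v_rel·d = -29 < 0  ⇒  outside

inside=no margin=121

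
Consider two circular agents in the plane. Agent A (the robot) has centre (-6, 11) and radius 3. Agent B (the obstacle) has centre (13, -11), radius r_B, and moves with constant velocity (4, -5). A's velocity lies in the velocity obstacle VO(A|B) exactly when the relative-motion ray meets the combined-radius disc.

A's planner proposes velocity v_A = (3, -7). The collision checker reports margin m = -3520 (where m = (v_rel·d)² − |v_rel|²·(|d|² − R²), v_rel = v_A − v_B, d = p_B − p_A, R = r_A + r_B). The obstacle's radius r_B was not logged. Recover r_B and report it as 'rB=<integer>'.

m = -3520
d = (19, -22);  v_rel = (-1, -2),  |v_rel|² = 5
v_rel×d = (-1)·(-22) − (-2)·(19) = 60
since m = R²·5 − 60²:  R² = (3600 + -3520) / 5 = 16
R = √16 = 4  ⇒  r_B = 4 − 3 = 1

rB=1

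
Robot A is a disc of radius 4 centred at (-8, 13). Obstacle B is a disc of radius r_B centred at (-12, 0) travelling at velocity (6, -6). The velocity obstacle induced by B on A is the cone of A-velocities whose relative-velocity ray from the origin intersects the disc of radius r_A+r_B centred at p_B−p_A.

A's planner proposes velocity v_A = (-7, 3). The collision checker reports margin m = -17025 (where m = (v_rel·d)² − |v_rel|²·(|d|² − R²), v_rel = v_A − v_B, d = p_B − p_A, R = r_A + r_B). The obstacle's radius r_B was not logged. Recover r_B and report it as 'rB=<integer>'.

m = -17025
d = (-4, -13);  v_rel = (-13, 9),  |v_rel|² = 250
v_rel×d = (-13)·(-13) − (9)·(-4) = 205
since m = R²·250 − 205²:  R² = (42025 + -17025) / 250 = 100
R = √100 = 10  ⇒  r_B = 10 − 4 = 6

rB=6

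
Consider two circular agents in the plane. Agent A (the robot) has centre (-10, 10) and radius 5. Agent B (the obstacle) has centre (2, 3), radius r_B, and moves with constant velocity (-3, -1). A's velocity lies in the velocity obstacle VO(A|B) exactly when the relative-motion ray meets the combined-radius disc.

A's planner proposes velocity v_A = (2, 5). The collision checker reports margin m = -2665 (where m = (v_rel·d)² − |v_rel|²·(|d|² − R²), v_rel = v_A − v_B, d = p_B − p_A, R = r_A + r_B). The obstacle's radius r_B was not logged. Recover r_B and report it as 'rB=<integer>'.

m = -2665
d = (12, -7);  v_rel = (5, 6),  |v_rel|² = 61
v_rel×d = (5)·(-7) − (6)·(12) = -107
since m = R²·61 − (-107)²:  R² = (11449 + -2665) / 61 = 144
R = √144 = 12  ⇒  r_B = 12 − 5 = 7

rB=7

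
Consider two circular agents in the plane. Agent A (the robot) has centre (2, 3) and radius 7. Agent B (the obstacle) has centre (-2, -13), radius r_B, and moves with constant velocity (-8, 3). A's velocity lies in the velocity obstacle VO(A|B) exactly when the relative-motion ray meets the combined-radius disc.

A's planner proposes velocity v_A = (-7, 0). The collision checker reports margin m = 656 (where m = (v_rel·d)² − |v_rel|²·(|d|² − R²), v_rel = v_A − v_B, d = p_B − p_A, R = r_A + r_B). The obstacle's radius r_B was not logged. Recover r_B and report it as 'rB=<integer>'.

m = 656
d = (-4, -16);  v_rel = (1, -3),  |v_rel|² = 10
v_rel×d = (1)·(-16) − (-3)·(-4) = -28
since m = R²·10 − (-28)²:  R² = (784 + 656) / 10 = 144
R = √144 = 12  ⇒  r_B = 12 − 7 = 5

rB=5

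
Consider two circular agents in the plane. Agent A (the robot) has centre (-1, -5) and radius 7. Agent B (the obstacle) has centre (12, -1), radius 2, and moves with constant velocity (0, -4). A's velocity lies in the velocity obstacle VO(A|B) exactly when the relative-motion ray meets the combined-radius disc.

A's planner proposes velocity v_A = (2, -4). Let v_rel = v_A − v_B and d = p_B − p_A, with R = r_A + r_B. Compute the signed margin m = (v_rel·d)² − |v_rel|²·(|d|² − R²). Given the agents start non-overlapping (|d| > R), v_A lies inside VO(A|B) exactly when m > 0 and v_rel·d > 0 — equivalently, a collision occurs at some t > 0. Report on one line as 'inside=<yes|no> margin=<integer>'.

d = (13, 4),  |d|² = 185;  R = 7+2 = 9,  c = 185−9² = 104
v_rel = (2, 0),  |v_rel|² = 4;  v_rel·d = (2)·(13) + (0)·(4) = 26
4·t² − 52·t + 104 = 0  ⇒  m = 26² − 4·104 = 260
m = 260 > 0,  v_rel·d = 26 > 0  ⇒  inside

inside=yes margin=260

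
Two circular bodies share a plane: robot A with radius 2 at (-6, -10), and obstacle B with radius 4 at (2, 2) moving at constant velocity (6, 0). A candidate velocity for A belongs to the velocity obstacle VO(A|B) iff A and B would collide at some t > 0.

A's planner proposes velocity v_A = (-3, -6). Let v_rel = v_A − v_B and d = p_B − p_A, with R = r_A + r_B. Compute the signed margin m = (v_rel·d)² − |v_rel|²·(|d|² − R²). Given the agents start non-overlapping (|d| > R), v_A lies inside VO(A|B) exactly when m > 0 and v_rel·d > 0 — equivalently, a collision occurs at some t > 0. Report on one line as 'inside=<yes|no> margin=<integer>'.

d = (8, 12),  |d|² = 208;  R = 2+4 = 6,  c = 208−6² = 172
v_rel = (-9, -6),  |v_rel|² = 117;  v_rel·d = (-9)·(8) + (-6)·(12) = -144
117·t² + 288·t + 172 = 0  ⇒  m = (-144)² − 117·172 = 612
m = 612 > 0,  v_rel·d = -144 < 0  ⇒  outside

inside=no margin=612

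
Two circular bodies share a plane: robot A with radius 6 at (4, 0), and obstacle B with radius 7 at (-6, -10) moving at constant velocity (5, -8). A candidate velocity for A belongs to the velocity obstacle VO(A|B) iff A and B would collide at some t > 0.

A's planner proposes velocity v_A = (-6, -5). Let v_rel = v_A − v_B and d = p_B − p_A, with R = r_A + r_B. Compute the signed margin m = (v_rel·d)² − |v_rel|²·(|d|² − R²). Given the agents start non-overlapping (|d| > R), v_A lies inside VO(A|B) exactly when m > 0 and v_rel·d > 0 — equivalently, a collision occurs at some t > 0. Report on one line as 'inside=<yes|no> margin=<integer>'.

d = (-10, -10),  |d|² = 200;  R = 6+7 = 13,  c = 200−13² = 31
v_rel = (-11, 3),  |v_rel|² = 130;  v_rel·d = (-11)·(-10) + (3)·(-10) = 80
130·t² − 160·t + 31 = 0  ⇒  m = 80² − 130·31 = 2370
m = 2370 > 0,  v_rel·d = 80 > 0  ⇒  inside

inside=yes margin=2370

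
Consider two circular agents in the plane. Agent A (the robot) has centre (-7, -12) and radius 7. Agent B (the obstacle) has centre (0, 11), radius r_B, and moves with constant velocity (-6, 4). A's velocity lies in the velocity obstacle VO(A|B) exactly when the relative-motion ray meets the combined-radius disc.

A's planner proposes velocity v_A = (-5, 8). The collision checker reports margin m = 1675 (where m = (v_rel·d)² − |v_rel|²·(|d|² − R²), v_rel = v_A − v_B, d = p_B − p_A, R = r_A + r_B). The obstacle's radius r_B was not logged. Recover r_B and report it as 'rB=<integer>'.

m = 1675
d = (7, 23);  v_rel = (1, 4),  |v_rel|² = 17
v_rel×d = (1)·(23) − (4)·(7) = -5
since m = R²·17 − (-5)²:  R² = (25 + 1675) / 17 = 100
R = √100 = 10  ⇒  r_B = 10 − 7 = 3

rB=3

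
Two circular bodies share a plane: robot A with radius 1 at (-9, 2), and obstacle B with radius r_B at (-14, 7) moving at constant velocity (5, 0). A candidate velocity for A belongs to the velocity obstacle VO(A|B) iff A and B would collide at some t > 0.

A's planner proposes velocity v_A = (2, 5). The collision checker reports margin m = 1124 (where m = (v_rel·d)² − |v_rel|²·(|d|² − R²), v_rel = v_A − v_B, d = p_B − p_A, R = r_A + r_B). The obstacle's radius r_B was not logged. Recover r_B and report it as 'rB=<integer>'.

m = 1124
d = (-5, 5);  v_rel = (-3, 5),  |v_rel|² = 34
v_rel×d = (-3)·(5) − (5)·(-5) = 10
since m = R²·34 − 10²:  R² = (100 + 1124) / 34 = 36
R = √36 = 6  ⇒  r_B = 6 − 1 = 5

rB=5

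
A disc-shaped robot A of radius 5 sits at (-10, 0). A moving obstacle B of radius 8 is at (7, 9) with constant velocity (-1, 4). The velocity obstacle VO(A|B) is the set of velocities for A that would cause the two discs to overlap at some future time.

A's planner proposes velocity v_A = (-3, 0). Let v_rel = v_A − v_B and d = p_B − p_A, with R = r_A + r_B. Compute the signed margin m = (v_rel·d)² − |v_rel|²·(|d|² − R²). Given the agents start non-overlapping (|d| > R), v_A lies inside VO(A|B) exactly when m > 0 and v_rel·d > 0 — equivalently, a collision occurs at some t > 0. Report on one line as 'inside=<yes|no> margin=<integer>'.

d = (17, 9),  |d|² = 370;  R = 5+8 = 13,  c = 370−13² = 201
v_rel = (-2, -4),  |v_rel|² = 20;  v_rel·d = (-2)·(17) + (-4)·(9) = -70
20·t² + 140·t + 201 = 0  ⇒  m = (-70)² − 20·201 = 880
m = 880 > 0,  v_rel·d = -70 < 0  ⇒  outside

inside=no margin=880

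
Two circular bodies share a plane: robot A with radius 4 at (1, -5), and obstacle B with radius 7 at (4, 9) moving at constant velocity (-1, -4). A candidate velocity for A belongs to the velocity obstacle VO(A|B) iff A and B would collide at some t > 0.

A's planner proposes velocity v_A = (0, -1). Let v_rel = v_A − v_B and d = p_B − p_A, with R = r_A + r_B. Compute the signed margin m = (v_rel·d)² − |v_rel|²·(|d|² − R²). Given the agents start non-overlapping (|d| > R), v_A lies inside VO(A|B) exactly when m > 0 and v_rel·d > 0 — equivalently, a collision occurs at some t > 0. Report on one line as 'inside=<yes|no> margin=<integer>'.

d = (3, 14),  |d|² = 205;  R = 4+7 = 11,  c = 205−11² = 84
v_rel = (1, 3),  |v_rel|² = 10;  v_rel·d = (1)·(3) + (3)·(14) = 45
10·t² − 90·t + 84 = 0  ⇒  m = 45² − 10·84 = 1185
m = 1185 > 0,  v_rel·d = 45 > 0  ⇒  inside

inside=yes margin=1185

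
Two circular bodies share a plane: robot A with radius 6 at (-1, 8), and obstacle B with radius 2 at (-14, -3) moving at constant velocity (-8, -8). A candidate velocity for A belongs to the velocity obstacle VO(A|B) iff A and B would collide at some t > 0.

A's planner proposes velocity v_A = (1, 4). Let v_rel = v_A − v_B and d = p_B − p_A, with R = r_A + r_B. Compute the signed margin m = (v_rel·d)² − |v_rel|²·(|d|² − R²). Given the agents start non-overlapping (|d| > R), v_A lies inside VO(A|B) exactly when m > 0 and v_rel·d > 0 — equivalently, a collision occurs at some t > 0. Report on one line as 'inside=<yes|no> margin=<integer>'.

d = (-13, -11),  |d|² = 290;  R = 6+2 = 8,  c = 290−8² = 226
v_rel = (9, 12),  |v_rel|² = 225;  v_rel·d = (9)·(-13) + (12)·(-11) = -249
225·t² + 498·t + 226 = 0  ⇒  m = (-249)² − 225·226 = 11151
m = 11151 > 0,  v_rel·d = -249 < 0  ⇒  outside

inside=no margin=11151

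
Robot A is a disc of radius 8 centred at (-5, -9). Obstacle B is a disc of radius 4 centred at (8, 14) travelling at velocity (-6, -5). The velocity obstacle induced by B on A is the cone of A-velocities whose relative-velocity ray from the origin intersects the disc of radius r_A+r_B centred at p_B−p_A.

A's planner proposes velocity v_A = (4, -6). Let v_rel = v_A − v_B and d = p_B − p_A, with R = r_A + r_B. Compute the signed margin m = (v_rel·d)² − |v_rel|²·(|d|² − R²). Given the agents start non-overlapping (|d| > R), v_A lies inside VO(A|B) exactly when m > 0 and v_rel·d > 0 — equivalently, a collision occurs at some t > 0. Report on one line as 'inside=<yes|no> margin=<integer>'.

d = (13, 23),  |d|² = 698;  R = 8+4 = 12,  c = 698−12² = 554
v_rel = (10, -1),  |v_rel|² = 101;  v_rel·d = (10)·(13) + (-1)·(23) = 107
101·t² − 214·t + 554 = 0  ⇒  m = 107² − 101·554 = -44505
m = -44505 < 0,  v_rel·d = 107 > 0  ⇒  outside

inside=no margin=-44505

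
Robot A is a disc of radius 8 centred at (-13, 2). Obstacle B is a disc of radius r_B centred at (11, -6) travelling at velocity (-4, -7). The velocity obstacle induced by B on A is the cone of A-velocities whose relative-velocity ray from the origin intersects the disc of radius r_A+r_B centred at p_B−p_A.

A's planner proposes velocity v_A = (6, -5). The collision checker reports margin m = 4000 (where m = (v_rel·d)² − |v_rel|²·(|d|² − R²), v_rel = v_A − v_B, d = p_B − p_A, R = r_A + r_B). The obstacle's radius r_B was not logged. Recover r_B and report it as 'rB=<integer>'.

m = 4000
d = (24, -8);  v_rel = (10, 2),  |v_rel|² = 104
v_rel×d = (10)·(-8) − (2)·(24) = -128
since m = R²·104 − (-128)²:  R² = (16384 + 4000) / 104 = 196
R = √196 = 14  ⇒  r_B = 14 − 8 = 6

rB=6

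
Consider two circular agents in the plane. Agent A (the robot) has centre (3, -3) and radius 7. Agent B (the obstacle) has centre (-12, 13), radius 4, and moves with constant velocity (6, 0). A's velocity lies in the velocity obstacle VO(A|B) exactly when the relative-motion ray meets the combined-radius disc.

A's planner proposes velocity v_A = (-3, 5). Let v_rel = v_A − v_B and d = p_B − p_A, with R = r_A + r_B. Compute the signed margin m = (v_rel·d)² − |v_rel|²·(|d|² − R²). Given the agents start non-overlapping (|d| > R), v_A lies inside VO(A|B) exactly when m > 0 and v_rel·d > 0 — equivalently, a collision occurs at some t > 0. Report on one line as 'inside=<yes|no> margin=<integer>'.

d = (-15, 16),  |d|² = 481;  R = 7+4 = 11,  c = 481−11² = 360
v_rel = (-9, 5),  |v_rel|² = 106;  v_rel·d = (-9)·(-15) + (5)·(16) = 215
106·t² − 430·t + 360 = 0  ⇒  m = 215² − 106·360 = 8065
m = 8065 > 0,  v_rel·d = 215 > 0  ⇒  inside

inside=yes margin=8065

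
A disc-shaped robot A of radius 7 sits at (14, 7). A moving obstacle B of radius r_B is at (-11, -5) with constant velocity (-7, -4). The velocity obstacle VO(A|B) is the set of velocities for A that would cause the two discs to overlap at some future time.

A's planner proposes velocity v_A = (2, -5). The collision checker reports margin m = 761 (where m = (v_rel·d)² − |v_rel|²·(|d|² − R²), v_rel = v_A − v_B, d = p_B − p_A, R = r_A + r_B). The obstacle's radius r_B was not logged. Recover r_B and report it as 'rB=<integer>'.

m = 761
d = (-25, -12);  v_rel = (9, -1),  |v_rel|² = 82
v_rel×d = (9)·(-12) − (-1)·(-25) = -133
since m = R²·82 − (-133)²:  R² = (17689 + 761) / 82 = 225
R = √225 = 15  ⇒  r_B = 15 − 7 = 8

rB=8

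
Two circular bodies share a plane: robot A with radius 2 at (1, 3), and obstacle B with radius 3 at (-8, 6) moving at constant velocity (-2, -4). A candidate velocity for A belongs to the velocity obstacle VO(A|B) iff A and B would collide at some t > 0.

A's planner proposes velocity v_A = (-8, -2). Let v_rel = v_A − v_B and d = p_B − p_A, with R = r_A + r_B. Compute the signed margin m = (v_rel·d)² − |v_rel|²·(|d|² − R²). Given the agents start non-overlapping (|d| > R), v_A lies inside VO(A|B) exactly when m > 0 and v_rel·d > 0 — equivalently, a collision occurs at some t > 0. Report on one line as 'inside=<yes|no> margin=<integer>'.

d = (-9, 3),  |d|² = 90;  R = 2+3 = 5,  c = 90−5² = 65
v_rel = (-6, 2),  |v_rel|² = 40;  v_rel·d = (-6)·(-9) + (2)·(3) = 60
40·t² − 120·t + 65 = 0  ⇒  m = 60² − 40·65 = 1000
m = 1000 > 0,  v_rel·d = 60 > 0  ⇒  inside

inside=yes margin=1000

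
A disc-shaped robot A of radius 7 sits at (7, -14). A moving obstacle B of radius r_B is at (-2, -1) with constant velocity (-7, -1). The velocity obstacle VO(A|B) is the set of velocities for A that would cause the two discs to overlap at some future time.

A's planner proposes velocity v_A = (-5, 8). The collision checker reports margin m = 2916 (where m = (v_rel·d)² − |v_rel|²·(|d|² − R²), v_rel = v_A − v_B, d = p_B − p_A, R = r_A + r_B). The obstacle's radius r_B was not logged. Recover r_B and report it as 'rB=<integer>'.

m = 2916
d = (-9, 13);  v_rel = (2, 9),  |v_rel|² = 85
v_rel×d = (2)·(13) − (9)·(-9) = 107
since m = R²·85 − 107²:  R² = (11449 + 2916) / 85 = 169
R = √169 = 13  ⇒  r_B = 13 − 7 = 6

rB=6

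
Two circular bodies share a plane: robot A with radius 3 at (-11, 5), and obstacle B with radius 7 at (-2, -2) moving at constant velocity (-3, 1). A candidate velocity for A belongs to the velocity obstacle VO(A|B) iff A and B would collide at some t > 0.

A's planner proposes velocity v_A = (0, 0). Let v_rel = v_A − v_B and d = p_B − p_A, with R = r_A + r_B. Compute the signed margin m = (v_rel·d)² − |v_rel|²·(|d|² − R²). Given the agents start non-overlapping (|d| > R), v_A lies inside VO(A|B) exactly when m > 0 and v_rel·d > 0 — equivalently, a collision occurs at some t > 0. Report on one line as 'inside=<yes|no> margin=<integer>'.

d = (9, -7),  |d|² = 130;  R = 3+7 = 10,  c = 130−10² = 30
v_rel = (3, -1),  |v_rel|² = 10;  v_rel·d = (3)·(9) + (-1)·(-7) = 34
10·t² − 68·t + 30 = 0  ⇒  m = 34² − 10·30 = 856
m = 856 > 0,  v_rel·d = 34 > 0  ⇒  inside

inside=yes margin=856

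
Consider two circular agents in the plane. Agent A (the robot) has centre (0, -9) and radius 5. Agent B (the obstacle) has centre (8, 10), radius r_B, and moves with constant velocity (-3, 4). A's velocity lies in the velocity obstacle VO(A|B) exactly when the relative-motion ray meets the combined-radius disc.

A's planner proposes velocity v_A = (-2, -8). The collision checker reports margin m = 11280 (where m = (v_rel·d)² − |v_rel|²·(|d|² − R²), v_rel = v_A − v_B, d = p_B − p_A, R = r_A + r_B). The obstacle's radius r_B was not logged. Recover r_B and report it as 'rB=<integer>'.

m = 11280
d = (8, 19);  v_rel = (1, -12),  |v_rel|² = 145
v_rel×d = (1)·(19) − (-12)·(8) = 115
since m = R²·145 − 115²:  R² = (13225 + 11280) / 145 = 169
R = √169 = 13  ⇒  r_B = 13 − 5 = 8

rB=8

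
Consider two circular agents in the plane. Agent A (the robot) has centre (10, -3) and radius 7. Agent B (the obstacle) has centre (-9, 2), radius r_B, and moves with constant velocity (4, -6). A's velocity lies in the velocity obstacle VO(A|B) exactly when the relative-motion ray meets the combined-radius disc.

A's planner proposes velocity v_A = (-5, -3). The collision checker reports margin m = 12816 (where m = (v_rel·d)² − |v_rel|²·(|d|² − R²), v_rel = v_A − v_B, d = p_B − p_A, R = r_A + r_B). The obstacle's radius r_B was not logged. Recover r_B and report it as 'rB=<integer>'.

m = 12816
d = (-19, 5);  v_rel = (-9, 3),  |v_rel|² = 90
v_rel×d = (-9)·(5) − (3)·(-19) = 12
since m = R²·90 − 12²:  R² = (144 + 12816) / 90 = 144
R = √144 = 12  ⇒  r_B = 12 − 7 = 5

rB=5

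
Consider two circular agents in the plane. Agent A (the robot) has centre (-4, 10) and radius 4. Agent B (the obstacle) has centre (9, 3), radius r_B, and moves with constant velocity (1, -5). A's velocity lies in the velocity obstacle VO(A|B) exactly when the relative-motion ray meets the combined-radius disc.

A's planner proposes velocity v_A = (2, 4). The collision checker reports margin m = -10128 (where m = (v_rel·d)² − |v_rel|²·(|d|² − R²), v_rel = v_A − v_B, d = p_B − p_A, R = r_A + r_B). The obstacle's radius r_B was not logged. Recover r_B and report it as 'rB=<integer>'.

m = -10128
d = (13, -7);  v_rel = (1, 9),  |v_rel|² = 82
v_rel×d = (1)·(-7) − (9)·(13) = -124
since m = R²·82 − (-124)²:  R² = (15376 + -10128) / 82 = 64
R = √64 = 8  ⇒  r_B = 8 − 4 = 4

rB=4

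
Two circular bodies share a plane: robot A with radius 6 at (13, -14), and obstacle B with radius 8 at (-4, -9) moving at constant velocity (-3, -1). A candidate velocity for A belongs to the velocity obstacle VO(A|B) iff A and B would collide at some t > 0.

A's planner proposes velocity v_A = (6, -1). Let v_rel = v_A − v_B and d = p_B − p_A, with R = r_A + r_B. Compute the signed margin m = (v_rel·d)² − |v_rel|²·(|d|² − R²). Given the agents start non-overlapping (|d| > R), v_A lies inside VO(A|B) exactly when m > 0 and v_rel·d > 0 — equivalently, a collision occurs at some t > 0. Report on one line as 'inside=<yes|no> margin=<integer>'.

d = (-17, 5),  |d|² = 314;  R = 6+8 = 14,  c = 314−14² = 118
v_rel = (9, 0),  |v_rel|² = 81;  v_rel·d = (9)·(-17) + (0)·(5) = -153
81·t² + 306·t + 118 = 0  ⇒  m = (-153)² − 81·118 = 13851
m = 13851 > 0,  v_rel·d = -153 < 0  ⇒  outside

inside=no margin=13851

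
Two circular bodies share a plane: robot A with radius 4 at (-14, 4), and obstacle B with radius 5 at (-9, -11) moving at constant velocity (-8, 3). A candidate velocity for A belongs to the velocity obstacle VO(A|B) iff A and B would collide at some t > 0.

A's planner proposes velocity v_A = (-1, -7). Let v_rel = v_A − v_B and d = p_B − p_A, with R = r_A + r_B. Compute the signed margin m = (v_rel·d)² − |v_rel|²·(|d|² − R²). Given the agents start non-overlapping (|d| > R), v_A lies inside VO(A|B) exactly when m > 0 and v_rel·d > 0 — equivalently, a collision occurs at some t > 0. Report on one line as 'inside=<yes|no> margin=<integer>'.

d = (5, -15),  |d|² = 250;  R = 4+5 = 9,  c = 250−9² = 169
v_rel = (7, -10),  |v_rel|² = 149;  v_rel·d = (7)·(5) + (-10)·(-15) = 185
149·t² − 370·t + 169 = 0  ⇒  m = 185² − 149·169 = 9044
m = 9044 > 0,  v_rel·d = 185 > 0  ⇒  inside

inside=yes margin=9044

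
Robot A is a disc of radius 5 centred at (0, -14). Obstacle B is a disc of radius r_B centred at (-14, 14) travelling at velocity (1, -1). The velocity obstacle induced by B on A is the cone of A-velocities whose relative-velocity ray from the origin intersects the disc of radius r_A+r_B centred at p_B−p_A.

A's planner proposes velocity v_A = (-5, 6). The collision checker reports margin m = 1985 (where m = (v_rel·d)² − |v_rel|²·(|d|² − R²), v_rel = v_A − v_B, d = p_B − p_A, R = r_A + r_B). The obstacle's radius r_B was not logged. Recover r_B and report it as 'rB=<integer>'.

m = 1985
d = (-14, 28);  v_rel = (-6, 7),  |v_rel|² = 85
v_rel×d = (-6)·(28) − (7)·(-14) = -70
since m = R²·85 − (-70)²:  R² = (4900 + 1985) / 85 = 81
R = √81 = 9  ⇒  r_B = 9 − 5 = 4

rB=4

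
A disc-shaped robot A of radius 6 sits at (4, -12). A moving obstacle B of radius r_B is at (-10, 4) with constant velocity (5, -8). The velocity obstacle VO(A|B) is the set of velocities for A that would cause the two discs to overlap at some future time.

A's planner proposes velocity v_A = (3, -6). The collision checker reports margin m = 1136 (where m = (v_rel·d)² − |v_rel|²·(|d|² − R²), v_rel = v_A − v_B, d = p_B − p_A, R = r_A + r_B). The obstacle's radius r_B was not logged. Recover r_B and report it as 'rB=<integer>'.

m = 1136
d = (-14, 16);  v_rel = (-2, 2),  |v_rel|² = 8
v_rel×d = (-2)·(16) − (2)·(-14) = -4
since m = R²·8 − (-4)²:  R² = (16 + 1136) / 8 = 144
R = √144 = 12  ⇒  r_B = 12 − 6 = 6

rB=6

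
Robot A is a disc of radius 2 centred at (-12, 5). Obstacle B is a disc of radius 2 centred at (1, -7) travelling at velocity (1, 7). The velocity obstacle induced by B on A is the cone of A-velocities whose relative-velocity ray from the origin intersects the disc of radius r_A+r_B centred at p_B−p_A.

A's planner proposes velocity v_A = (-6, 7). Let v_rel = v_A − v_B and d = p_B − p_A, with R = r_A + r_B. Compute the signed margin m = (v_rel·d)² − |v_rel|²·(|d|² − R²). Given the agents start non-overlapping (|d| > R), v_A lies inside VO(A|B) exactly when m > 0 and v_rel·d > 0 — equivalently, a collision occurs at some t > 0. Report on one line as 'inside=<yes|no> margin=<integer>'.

d = (13, -12),  |d|² = 313;  R = 2+2 = 4,  c = 313−4² = 297
v_rel = (-7, 0),  |v_rel|² = 49;  v_rel·d = (-7)·(13) + (0)·(-12) = -91
49·t² + 182·t + 297 = 0  ⇒  m = (-91)² − 49·297 = -6272
m = -6272 < 0,  v_rel·d = -91 < 0  ⇒  outside

inside=no margin=-6272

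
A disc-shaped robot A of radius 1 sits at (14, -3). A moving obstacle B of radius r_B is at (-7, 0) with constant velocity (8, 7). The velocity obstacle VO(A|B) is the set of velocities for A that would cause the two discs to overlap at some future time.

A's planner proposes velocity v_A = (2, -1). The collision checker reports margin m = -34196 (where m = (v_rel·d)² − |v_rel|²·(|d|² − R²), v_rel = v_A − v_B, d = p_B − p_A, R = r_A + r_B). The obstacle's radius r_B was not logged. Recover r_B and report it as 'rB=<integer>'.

m = -34196
d = (-21, 3);  v_rel = (-6, -8),  |v_rel|² = 100
v_rel×d = (-6)·(3) − (-8)·(-21) = -186
since m = R²·100 − (-186)²:  R² = (34596 + -34196) / 100 = 4
R = √4 = 2  ⇒  r_B = 2 − 1 = 1

rB=1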